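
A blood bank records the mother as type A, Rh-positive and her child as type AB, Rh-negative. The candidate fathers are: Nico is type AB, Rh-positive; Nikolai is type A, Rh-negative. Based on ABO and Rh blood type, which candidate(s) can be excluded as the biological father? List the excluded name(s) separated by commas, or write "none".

A candidate is excluded only if no genotype consistent with his phenotype could produce a type AB, Rh-negative child with a type A, Rh-positive mother.
Nikolai (type A, Rh-): no genotype consistent with that phenotype can produce a type-AB Rh- child with a type-A mother.

Nikolai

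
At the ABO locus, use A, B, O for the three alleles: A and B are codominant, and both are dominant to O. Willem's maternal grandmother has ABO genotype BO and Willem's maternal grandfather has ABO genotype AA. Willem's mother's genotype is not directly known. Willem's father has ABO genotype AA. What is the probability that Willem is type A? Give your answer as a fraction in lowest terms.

Willem's mother's ABO genotype from BO × AA: 1/2 AB, 1/2 AO.
Crossing each possibility with the father AA and summing P(type A): 1/2·1/2 + 1/2·1 = 3/4.

3/4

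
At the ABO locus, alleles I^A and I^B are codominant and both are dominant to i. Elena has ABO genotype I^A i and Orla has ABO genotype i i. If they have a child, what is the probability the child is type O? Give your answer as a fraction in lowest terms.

ABO cross I^A i × i i → offspring phenotypes: 1/2 O, 1/2 A.
So P(type O) = 1/2.

1/2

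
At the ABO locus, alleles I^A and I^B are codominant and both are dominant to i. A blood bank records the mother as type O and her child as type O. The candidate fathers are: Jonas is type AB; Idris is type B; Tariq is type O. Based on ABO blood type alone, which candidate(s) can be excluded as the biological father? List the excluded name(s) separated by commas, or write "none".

A candidate is excluded only if no genotype consistent with his phenotype could produce a type O child with a type O mother.
Jonas (type AB): no genotype consistent with that phenotype can produce a type-O child with a type-O mother.

Jonas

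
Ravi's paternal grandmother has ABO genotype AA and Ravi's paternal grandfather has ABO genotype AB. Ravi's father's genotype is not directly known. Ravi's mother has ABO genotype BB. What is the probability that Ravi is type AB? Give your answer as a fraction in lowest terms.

Ravi's father's ABO genotype from AA × AB: 1/2 AA, 1/2 AB.
Crossing each possibility with the mother BB and summing P(type AB): 1/2·1 + 1/2·1/2 = 3/4.

3/4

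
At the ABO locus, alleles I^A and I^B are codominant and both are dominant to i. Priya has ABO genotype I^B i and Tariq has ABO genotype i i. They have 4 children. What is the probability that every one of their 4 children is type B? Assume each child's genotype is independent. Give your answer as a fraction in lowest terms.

1/16

ABO cross I^B i × i i → 1/2 O, 1/2 B.
So P(type B) = 1/2 per child.
All 4 independent: (1/2)^4 = 1/16.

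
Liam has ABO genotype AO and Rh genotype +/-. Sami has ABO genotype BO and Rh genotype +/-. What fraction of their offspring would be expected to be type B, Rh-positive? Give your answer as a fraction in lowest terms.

3/16

ABO cross AO × BO → offspring phenotypes: 1/4 O, 1/4 A, 1/4 B, 1/4 AB.
Rh cross +/- × +/- → 3/4 Rh+, 1/4 Rh-.
Independent loci: P(type B, Rh-positive) = 1/4 × 3/4 = 3/16.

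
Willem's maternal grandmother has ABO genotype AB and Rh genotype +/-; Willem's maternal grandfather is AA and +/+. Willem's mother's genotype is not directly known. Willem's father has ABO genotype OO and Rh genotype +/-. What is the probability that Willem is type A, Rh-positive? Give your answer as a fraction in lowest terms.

Willem's mother's ABO genotype from AB × AA: 1/2 AA, 1/2 AB.
Crossing each possibility with the father OO and summing P(type A): 1/2·1 + 1/2·1/2 = 3/4.
Similarly for Rh via the mother's Rh distribution: P(Rh+) = 7/8.
Independent loci: 3/4 × 7/8 = 21/32.

21/32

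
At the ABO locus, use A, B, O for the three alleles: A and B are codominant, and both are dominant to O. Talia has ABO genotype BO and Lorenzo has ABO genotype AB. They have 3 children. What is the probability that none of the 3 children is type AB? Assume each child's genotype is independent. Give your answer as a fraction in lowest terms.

27/64

ABO cross BO × AB → 1/4 A, 1/2 B, 1/4 AB.
So P(type AB) = 1/4 per child.
P(not type AB) = 3/4 for one child; (3/4)^3 = 27/64.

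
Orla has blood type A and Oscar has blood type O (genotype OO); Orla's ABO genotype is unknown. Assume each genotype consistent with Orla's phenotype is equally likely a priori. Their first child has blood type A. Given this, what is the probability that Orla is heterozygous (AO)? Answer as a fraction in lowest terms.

Possible genotypes: Orla ∈ {AA, AO}; Oscar ∈ {OO}.
Weight each parental genotype pair by prior × P(type-A child):
  AA × OO: posterior weight 2/3.
  AO × OO: posterior weight 1/3.
Sum the posterior weight over pairs where Orla is AO: 1/3.

1/3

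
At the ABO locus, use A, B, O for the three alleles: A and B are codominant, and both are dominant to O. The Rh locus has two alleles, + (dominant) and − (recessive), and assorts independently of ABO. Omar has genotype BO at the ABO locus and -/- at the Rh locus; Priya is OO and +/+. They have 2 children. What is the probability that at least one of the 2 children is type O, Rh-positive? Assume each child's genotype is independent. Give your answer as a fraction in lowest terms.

3/4

ABO cross BO × OO → 1/2 O, 1/2 B.
Rh cross -/- × +/+ → 1 Rh+; so P(type O, Rh-positive) = 1/2 × 1 = 1/2 per child.
P(none) = (1/2)^2 = 1/4; P(at least one) = 1 − 1/4 = 3/4.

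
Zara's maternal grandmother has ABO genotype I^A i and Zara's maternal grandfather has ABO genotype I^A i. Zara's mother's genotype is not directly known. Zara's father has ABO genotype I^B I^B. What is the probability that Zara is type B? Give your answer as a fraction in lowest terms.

1/2

Zara's mother's ABO genotype from I^A i × I^A i: 1/4 I^A I^A, 1/2 I^A i, 1/4 i i.
Crossing each possibility with the father I^B I^B and summing P(type B): 1/4·0 + 1/2·1/2 + 1/4·1 = 1/2.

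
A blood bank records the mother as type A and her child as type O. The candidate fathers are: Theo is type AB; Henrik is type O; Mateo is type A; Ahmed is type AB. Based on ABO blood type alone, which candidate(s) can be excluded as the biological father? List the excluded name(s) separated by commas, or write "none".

Theo, Ahmed

A candidate is excluded only if no genotype consistent with his phenotype could produce a type O child with a type A mother.
Theo (type AB): no genotype consistent with that phenotype can produce a type-O child with a type-A mother.
Ahmed (type AB): no genotype consistent with that phenotype can produce a type-O child with a type-A mother.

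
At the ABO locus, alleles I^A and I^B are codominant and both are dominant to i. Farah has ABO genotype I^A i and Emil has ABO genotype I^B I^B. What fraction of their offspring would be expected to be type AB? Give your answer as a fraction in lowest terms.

1/2

ABO cross I^A i × I^B I^B → offspring phenotypes: 1/2 B, 1/2 AB.
So P(type AB) = 1/2.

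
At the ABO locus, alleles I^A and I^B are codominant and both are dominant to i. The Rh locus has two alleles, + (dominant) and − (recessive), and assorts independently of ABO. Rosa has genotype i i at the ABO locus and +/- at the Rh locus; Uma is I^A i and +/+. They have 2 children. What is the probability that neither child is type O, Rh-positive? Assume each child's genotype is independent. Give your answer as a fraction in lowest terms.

1/4

ABO cross i i × I^A i → 1/2 O, 1/2 A.
Rh cross +/- × +/+ → 1 Rh+; so P(type O, Rh-positive) = 1/2 × 1 = 1/2 per child.
P(not type O, Rh-positive) = 1/2 for one child; (1/2)^2 = 1/4.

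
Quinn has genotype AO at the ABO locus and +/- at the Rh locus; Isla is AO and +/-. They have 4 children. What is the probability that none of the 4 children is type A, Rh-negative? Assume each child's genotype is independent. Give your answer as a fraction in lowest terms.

28561/65536

ABO cross AO × AO → 1/4 O, 3/4 A.
Rh cross +/- × +/- → 3/4 Rh+, 1/4 Rh-; so P(type A, Rh-negative) = 3/4 × 1/4 = 3/16 per child.
P(not type A, Rh-negative) = 13/16 for one child; (13/16)^4 = 28561/65536.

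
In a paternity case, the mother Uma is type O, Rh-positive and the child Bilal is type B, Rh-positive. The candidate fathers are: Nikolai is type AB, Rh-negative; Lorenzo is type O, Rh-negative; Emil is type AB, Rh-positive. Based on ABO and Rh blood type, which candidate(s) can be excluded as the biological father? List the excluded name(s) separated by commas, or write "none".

A candidate is excluded only if no genotype consistent with his phenotype could produce a type B, Rh-positive child with a type O, Rh-positive mother.
Lorenzo (type O, Rh-): no genotype consistent with that phenotype can produce a type-B Rh+ child with a type-O mother.

Lorenzo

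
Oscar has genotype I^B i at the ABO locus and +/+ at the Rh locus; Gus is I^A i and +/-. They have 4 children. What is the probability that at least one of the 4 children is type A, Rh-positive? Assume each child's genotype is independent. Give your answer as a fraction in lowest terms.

ABO cross I^B i × I^A i → 1/4 O, 1/4 A, 1/4 B, 1/4 AB.
Rh cross +/+ × +/- → 1 Rh+; so P(type A, Rh-positive) = 1/4 × 1 = 1/4 per child.
P(none) = (3/4)^4 = 81/256; P(at least one) = 1 − 81/256 = 175/256.

175/256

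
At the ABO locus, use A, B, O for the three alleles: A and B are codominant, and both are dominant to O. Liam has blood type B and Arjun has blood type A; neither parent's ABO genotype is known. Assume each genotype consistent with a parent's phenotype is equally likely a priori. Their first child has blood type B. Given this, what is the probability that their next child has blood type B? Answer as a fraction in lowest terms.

Possible genotypes: Liam ∈ {BB, BO}; Arjun ∈ {AA, AO}.
Weight each parental genotype pair by prior × P(type-B child):
  BB × AO: posterior weight 2/3; P(next child type B) = 1/2.
  BO × AO: posterior weight 1/3; P(next child type B) = 1/4.
Weighted sum = 5/12.

5/12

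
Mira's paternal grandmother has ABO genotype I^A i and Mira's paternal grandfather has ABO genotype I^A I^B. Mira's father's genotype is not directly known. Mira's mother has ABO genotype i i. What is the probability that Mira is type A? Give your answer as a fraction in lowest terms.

1/2

Mira's father's ABO genotype from I^A i × I^A I^B: 1/4 I^A I^A, 1/4 I^A I^B, 1/4 I^A i, 1/4 I^B i.
Crossing each possibility with the mother i i and summing P(type A): 1/4·1 + 1/4·1/2 + 1/4·1/2 + 1/4·0 = 1/2.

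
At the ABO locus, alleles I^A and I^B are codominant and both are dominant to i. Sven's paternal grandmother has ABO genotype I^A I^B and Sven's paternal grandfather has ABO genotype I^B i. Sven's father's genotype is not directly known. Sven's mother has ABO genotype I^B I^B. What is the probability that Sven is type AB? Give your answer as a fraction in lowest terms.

1/4

Sven's father's ABO genotype from I^A I^B × I^B i: 1/4 I^A I^B, 1/4 I^A i, 1/4 I^B I^B, 1/4 I^B i.
Crossing each possibility with the mother I^B I^B and summing P(type AB): 1/4·1/2 + 1/4·1/2 + 1/4·0 + 1/4·0 = 1/4.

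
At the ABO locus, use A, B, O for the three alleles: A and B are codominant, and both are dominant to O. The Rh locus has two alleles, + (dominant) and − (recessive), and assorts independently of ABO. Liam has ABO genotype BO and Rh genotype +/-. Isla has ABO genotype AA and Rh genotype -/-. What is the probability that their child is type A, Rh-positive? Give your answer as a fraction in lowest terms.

ABO cross BO × AA → offspring phenotypes: 1/2 A, 1/2 AB.
Rh cross +/- × -/- → 1/2 Rh+, 1/2 Rh-.
Independent loci: P(type A, Rh-positive) = 1/2 × 1/2 = 1/4.

1/4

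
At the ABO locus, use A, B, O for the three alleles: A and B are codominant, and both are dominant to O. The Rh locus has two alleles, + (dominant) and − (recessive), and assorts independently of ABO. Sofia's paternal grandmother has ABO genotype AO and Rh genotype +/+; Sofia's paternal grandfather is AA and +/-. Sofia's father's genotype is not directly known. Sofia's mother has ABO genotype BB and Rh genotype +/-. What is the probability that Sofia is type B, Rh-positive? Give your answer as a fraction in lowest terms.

Sofia's father's ABO genotype from AO × AA: 1/2 AA, 1/2 AO.
Crossing each possibility with the mother BB and summing P(type B): 1/2·0 + 1/2·1/2 = 1/4.
Similarly for Rh via the father's Rh distribution: P(Rh+) = 7/8.
Independent loci: 1/4 × 7/8 = 7/32.

7/32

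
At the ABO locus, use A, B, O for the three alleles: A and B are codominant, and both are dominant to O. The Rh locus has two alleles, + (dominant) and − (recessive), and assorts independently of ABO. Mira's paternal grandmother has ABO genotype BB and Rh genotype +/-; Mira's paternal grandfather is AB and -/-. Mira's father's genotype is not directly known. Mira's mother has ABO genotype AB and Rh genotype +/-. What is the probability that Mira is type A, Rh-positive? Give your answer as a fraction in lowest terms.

Mira's father's ABO genotype from BB × AB: 1/2 AB, 1/2 BB.
Crossing each possibility with the mother AB and summing P(type A): 1/2·1/4 + 1/2·0 = 1/8.
Similarly for Rh via the father's Rh distribution: P(Rh+) = 5/8.
Independent loci: 1/8 × 5/8 = 5/64.

5/64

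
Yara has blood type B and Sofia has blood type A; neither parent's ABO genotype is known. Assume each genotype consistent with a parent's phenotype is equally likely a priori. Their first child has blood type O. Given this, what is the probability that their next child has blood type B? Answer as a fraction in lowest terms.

1/4

Possible genotypes: Yara ∈ {BB, BO}; Sofia ∈ {AA, AO}.
Weight each parental genotype pair by prior × P(type-O child):
  BO × AO: posterior weight 1; P(next child type B) = 1/4.
Weighted sum = 1/4.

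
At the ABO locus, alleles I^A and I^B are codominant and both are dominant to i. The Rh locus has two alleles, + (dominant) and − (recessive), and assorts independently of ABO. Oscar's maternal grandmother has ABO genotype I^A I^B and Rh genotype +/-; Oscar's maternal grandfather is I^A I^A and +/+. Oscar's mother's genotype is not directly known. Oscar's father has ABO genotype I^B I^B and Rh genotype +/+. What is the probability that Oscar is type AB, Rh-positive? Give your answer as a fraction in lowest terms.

3/4

Oscar's mother's ABO genotype from I^A I^B × I^A I^A: 1/2 I^A I^A, 1/2 I^A I^B.
Crossing each possibility with the father I^B I^B and summing P(type AB): 1/2·1 + 1/2·1/2 = 3/4.
Similarly for Rh via the mother's Rh distribution: P(Rh+) = 1.
Independent loci: 3/4 × 1 = 3/4.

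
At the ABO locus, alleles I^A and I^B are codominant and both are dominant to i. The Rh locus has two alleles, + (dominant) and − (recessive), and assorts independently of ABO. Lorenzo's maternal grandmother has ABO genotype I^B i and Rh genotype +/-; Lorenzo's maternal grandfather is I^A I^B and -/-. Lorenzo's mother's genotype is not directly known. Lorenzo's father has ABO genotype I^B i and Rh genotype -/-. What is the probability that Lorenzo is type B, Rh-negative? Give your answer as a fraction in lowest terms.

15/32

Lorenzo's mother's ABO genotype from I^B i × I^A I^B: 1/4 I^A I^B, 1/4 I^A i, 1/4 I^B I^B, 1/4 I^B i.
Crossing each possibility with the father I^B i and summing P(type B): 1/4·1/2 + 1/4·1/4 + 1/4·1 + 1/4·3/4 = 5/8.
Similarly for Rh via the mother's Rh distribution: P(Rh-) = 3/4.
Independent loci: 5/8 × 3/4 = 15/32.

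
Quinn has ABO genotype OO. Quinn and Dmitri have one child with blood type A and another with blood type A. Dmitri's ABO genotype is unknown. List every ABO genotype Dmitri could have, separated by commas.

For each candidate genotype of Dmitri, check whether crossing it with OO can produce every observed child phenotype.
  AA → possible child types {A} ✓
  AB → possible child types {A, B} ✓
  AO → possible child types {O, A} ✓
  BB → possible child types {B} ✗
  BO → possible child types {O, B} ✗
  OO → possible child types {O} ✗

AA, AB, AO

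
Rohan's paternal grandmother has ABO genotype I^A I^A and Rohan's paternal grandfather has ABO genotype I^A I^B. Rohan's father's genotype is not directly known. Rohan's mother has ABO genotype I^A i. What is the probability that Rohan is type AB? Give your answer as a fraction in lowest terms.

1/8

Rohan's father's ABO genotype from I^A I^A × I^A I^B: 1/2 I^A I^A, 1/2 I^A I^B.
Crossing each possibility with the mother I^A i and summing P(type AB): 1/2·0 + 1/2·1/4 = 1/8.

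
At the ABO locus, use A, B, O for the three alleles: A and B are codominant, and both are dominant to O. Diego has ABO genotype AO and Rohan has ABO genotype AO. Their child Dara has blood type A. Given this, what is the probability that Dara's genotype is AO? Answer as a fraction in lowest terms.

Cross AO × AO → 1/4 AA, 1/2 AO, 1/4 OO.
Type-A genotypes among offspring: AA (1/4), AO (1/2); total 3/4.
P(AO | type A) = (1/2) / (3/4) = 2/3.

2/3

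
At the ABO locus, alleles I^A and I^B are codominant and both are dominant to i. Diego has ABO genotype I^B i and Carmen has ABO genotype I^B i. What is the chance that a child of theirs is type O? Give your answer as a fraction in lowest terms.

1/4

ABO cross I^B i × I^B i → offspring phenotypes: 1/4 O, 3/4 B.
So P(type O) = 1/4.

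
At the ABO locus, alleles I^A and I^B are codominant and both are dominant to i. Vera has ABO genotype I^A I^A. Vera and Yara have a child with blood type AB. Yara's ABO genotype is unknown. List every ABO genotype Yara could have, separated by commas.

I^A I^B, I^B I^B, I^B i

For each candidate genotype of Yara, check whether crossing it with I^A I^A can produce every observed child phenotype.
  I^A I^A → possible child types {A} ✗
  I^A I^B → possible child types {A, AB} ✓
  I^A i → possible child types {A} ✗
  I^B I^B → possible child types {AB} ✓
  I^B i → possible child types {A, AB} ✓
  i i → possible child types {A} ✗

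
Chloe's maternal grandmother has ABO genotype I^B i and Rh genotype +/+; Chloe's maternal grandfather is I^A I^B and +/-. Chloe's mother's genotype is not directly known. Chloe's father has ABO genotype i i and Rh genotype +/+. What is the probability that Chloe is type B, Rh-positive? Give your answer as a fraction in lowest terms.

Chloe's mother's ABO genotype from I^B i × I^A I^B: 1/4 I^A I^B, 1/4 I^A i, 1/4 I^B I^B, 1/4 I^B i.
Crossing each possibility with the father i i and summing P(type B): 1/4·1/2 + 1/4·0 + 1/4·1 + 1/4·1/2 = 1/2.
Similarly for Rh via the mother's Rh distribution: P(Rh+) = 1.
Independent loci: 1/2 × 1 = 1/2.

1/2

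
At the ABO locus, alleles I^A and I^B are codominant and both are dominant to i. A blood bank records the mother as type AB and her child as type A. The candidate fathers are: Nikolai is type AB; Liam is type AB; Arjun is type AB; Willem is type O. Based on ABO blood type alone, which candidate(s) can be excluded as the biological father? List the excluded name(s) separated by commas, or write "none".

A candidate is excluded only if no genotype consistent with his phenotype could produce a type A child with a type AB mother.
Every candidate has at least one consistent genotype combination, so none can be excluded.

none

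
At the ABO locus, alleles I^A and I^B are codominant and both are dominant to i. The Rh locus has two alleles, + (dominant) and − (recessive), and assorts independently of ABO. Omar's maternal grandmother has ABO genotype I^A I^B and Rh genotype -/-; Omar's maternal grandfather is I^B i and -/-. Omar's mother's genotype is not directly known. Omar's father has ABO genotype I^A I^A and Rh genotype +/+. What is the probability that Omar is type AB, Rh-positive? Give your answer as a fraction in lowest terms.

1/2

Omar's mother's ABO genotype from I^A I^B × I^B i: 1/4 I^A I^B, 1/4 I^A i, 1/4 I^B I^B, 1/4 I^B i.
Crossing each possibility with the father I^A I^A and summing P(type AB): 1/4·1/2 + 1/4·0 + 1/4·1 + 1/4·1/2 = 1/2.
Similarly for Rh via the mother's Rh distribution: P(Rh+) = 1.
Independent loci: 1/2 × 1 = 1/2.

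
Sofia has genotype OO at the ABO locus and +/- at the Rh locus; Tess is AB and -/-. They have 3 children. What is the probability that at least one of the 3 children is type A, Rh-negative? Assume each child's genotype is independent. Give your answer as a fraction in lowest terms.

37/64

ABO cross OO × AB → 1/2 A, 1/2 B.
Rh cross +/- × -/- → 1/2 Rh+, 1/2 Rh-; so P(type A, Rh-negative) = 1/2 × 1/2 = 1/4 per child.
P(none) = (3/4)^3 = 27/64; P(at least one) = 1 − 27/64 = 37/64.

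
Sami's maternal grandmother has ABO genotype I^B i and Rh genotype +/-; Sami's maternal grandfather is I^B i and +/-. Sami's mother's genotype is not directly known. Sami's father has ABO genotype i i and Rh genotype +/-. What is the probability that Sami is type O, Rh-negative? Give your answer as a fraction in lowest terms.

Sami's mother's ABO genotype from I^B i × I^B i: 1/4 I^B I^B, 1/2 I^B i, 1/4 i i.
Crossing each possibility with the father i i and summing P(type O): 1/4·0 + 1/2·1/2 + 1/4·1 = 1/2.
Similarly for Rh via the mother's Rh distribution: P(Rh-) = 1/4.
Independent loci: 1/2 × 1/4 = 1/8.

1/8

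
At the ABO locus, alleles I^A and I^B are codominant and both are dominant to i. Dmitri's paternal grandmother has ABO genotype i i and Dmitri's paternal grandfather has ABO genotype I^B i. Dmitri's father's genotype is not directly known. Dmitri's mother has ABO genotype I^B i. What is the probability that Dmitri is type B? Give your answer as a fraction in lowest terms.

Dmitri's father's ABO genotype from i i × I^B i: 1/2 I^B i, 1/2 i i.
Crossing each possibility with the mother I^B i and summing P(type B): 1/2·3/4 + 1/2·1/2 = 5/8.

5/8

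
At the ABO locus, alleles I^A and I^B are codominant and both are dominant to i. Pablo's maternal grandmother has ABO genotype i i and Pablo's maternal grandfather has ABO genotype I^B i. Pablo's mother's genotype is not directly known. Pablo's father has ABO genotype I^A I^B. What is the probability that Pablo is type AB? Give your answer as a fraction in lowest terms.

1/8

Pablo's mother's ABO genotype from i i × I^B i: 1/2 I^B i, 1/2 i i.
Crossing each possibility with the father I^A I^B and summing P(type AB): 1/2·1/4 + 1/2·0 = 1/8.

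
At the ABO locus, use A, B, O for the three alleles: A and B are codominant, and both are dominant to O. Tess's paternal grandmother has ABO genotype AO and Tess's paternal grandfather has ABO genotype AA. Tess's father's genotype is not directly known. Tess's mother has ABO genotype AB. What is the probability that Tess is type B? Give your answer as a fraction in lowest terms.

Tess's father's ABO genotype from AO × AA: 1/2 AA, 1/2 AO.
Crossing each possibility with the mother AB and summing P(type B): 1/2·0 + 1/2·1/4 = 1/8.

1/8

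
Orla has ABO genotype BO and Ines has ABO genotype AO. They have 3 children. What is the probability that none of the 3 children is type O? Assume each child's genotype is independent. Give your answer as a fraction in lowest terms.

27/64

ABO cross BO × AO → 1/4 O, 1/4 A, 1/4 B, 1/4 AB.
So P(type O) = 1/4 per child.
P(not type O) = 3/4 for one child; (3/4)^3 = 27/64.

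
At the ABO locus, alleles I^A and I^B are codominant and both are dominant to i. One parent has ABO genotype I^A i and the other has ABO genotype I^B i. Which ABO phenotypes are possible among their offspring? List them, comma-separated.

Gametes from I^A i × I^B i give offspring ABO genotypes I^A I^B, I^A i, I^B i, i i, i.e. phenotypes O, A, B, AB.

O, A, B, AB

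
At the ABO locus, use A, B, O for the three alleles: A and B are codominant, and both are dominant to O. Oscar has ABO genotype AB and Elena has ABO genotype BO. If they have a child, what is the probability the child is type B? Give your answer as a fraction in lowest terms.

ABO cross AB × BO → offspring phenotypes: 1/4 A, 1/2 B, 1/4 AB.
So P(type B) = 1/2.

1/2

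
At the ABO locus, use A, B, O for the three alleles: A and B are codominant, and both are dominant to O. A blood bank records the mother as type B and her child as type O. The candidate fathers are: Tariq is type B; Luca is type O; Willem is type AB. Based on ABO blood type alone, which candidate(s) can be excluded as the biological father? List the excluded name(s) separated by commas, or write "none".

Willem

A candidate is excluded only if no genotype consistent with his phenotype could produce a type O child with a type B mother.
Willem (type AB): no genotype consistent with that phenotype can produce a type-O child with a type-B mother.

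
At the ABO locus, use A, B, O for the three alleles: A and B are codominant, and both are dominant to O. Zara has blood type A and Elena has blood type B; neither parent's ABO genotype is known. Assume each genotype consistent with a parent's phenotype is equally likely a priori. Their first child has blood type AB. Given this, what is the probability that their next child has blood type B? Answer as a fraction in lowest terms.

Possible genotypes: Zara ∈ {AA, AO}; Elena ∈ {BB, BO}.
Weight each parental genotype pair by prior × P(type-AB child):
  AA × BB: posterior weight 4/9; P(next child type B) = 0.
  AA × BO: posterior weight 2/9; P(next child type B) = 0.
  AO × BB: posterior weight 2/9; P(next child type B) = 1/2.
  AO × BO: posterior weight 1/9; P(next child type B) = 1/4.
Weighted sum = 5/36.

5/36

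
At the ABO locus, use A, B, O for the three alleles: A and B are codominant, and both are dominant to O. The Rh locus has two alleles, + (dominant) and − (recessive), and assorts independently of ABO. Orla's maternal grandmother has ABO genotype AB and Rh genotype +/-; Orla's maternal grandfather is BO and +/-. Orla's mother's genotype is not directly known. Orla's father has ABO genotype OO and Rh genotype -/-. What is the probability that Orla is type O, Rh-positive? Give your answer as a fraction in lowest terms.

Orla's mother's ABO genotype from AB × BO: 1/4 AB, 1/4 AO, 1/4 BB, 1/4 BO.
Crossing each possibility with the father OO and summing P(type O): 1/4·0 + 1/4·1/2 + 1/4·0 + 1/4·1/2 = 1/4.
Similarly for Rh via the mother's Rh distribution: P(Rh+) = 1/2.
Independent loci: 1/4 × 1/2 = 1/8.

1/8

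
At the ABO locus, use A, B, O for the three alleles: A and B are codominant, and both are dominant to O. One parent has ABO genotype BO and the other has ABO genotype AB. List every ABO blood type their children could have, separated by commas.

Gametes from BO × AB give offspring ABO genotypes AB, AO, BB, BO, i.e. phenotypes A, B, AB.

A, B, AB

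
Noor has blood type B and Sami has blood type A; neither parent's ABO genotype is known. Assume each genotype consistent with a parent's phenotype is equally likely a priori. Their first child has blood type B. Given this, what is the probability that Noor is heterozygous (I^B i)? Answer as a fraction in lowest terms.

1/3

Possible genotypes: Noor ∈ {I^B I^B, I^B i}; Sami ∈ {I^A I^A, I^A i}.
Weight each parental genotype pair by prior × P(type-B child):
  I^B I^B × I^A i: posterior weight 2/3.
  I^B i × I^A i: posterior weight 1/3.
Sum the posterior weight over pairs where Noor is I^B i: 1/3.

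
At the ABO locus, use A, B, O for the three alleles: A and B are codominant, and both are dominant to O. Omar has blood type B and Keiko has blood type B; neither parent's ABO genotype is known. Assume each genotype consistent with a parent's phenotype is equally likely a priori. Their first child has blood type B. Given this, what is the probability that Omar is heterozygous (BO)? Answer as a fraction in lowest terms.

7/15

Possible genotypes: Omar ∈ {BB, BO}; Keiko ∈ {BB, BO}.
Weight each parental genotype pair by prior × P(type-B child):
  BB × BB: posterior weight 4/15.
  BB × BO: posterior weight 4/15.
  BO × BB: posterior weight 4/15.
  BO × BO: posterior weight 1/5.
Sum the posterior weight over pairs where Omar is BO: 7/15.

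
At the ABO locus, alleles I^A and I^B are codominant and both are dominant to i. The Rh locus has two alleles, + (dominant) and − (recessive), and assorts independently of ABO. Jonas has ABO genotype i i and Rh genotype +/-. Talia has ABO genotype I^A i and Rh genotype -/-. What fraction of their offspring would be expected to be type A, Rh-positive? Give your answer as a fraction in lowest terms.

1/4

ABO cross i i × I^A i → offspring phenotypes: 1/2 O, 1/2 A.
Rh cross +/- × -/- → 1/2 Rh+, 1/2 Rh-.
Independent loci: P(type A, Rh-positive) = 1/2 × 1/2 = 1/4.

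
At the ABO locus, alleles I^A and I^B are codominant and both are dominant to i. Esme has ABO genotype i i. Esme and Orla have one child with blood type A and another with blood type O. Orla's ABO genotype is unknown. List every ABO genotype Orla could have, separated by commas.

For each candidate genotype of Orla, check whether crossing it with i i can produce every observed child phenotype.
  I^A I^A → possible child types {A} ✗
  I^A I^B → possible child types {A, B} ✗
  I^A i → possible child types {O, A} ✓
  I^B I^B → possible child types {B} ✗
  I^B i → possible child types {O, B} ✗
  i i → possible child types {O} ✗

I^A i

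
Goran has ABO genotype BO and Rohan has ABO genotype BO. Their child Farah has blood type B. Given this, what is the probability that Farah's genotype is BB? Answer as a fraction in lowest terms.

1/3

Cross BO × BO → 1/4 BB, 1/2 BO, 1/4 OO.
Type-B genotypes among offspring: BB (1/4), BO (1/2); total 3/4.
P(BB | type B) = (1/4) / (3/4) = 1/3.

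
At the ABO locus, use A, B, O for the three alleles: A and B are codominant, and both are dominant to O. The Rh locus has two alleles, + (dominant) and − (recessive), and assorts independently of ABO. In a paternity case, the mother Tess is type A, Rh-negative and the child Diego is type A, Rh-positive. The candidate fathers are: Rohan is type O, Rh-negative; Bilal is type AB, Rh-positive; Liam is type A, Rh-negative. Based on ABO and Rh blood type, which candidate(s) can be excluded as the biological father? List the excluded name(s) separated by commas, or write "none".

Rohan, Liam

A candidate is excluded only if no genotype consistent with his phenotype could produce a type A, Rh-positive child with a type A, Rh-negative mother.
Rohan (type O, Rh-): no genotype consistent with that phenotype can produce a type-A Rh+ child with a type-A mother.
Liam (type A, Rh-): no genotype consistent with that phenotype can produce a type-A Rh+ child with a type-A mother.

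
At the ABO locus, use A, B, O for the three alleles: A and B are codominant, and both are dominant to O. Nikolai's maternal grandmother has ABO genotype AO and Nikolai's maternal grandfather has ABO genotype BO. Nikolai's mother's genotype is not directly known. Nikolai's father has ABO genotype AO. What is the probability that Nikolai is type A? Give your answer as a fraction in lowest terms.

Nikolai's mother's ABO genotype from AO × BO: 1/4 AB, 1/4 AO, 1/4 BO, 1/4 OO.
Crossing each possibility with the father AO and summing P(type A): 1/4·1/2 + 1/4·3/4 + 1/4·1/4 + 1/4·1/2 = 1/2.

1/2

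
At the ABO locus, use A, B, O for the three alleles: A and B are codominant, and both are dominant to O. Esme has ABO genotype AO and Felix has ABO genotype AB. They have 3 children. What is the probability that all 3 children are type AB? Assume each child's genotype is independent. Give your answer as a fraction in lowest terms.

ABO cross AO × AB → 1/2 A, 1/4 B, 1/4 AB.
So P(type AB) = 1/4 per child.
All 3 independent: (1/4)^3 = 1/64.

1/64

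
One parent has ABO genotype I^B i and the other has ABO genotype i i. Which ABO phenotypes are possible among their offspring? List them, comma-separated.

Gametes from I^B i × i i give offspring ABO genotypes I^B i, i i, i.e. phenotypes O, B.

O, B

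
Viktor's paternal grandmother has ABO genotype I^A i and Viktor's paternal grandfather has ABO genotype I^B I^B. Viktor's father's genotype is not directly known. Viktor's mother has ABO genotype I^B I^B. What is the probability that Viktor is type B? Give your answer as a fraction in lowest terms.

3/4

Viktor's father's ABO genotype from I^A i × I^B I^B: 1/2 I^A I^B, 1/2 I^B i.
Crossing each possibility with the mother I^B I^B and summing P(type B): 1/2·1/2 + 1/2·1 = 3/4.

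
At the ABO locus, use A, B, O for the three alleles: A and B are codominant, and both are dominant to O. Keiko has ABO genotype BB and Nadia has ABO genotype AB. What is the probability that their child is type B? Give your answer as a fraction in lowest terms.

1/2

ABO cross BB × AB → offspring phenotypes: 1/2 B, 1/2 AB.
So P(type B) = 1/2.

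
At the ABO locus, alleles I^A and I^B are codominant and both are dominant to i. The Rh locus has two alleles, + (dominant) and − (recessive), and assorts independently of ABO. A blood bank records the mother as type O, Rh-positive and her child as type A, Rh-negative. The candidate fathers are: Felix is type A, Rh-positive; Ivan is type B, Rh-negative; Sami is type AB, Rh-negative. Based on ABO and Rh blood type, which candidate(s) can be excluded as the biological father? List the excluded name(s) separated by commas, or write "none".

A candidate is excluded only if no genotype consistent with his phenotype could produce a type A, Rh-negative child with a type O, Rh-positive mother.
Ivan (type B, Rh-): no genotype consistent with that phenotype can produce a type-A Rh- child with a type-O mother.

Ivan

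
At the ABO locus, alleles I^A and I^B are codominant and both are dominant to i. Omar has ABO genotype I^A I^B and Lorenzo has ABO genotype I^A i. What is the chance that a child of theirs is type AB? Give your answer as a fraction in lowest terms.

ABO cross I^A I^B × I^A i → offspring phenotypes: 1/2 A, 1/4 B, 1/4 AB.
So P(type AB) = 1/4.

1/4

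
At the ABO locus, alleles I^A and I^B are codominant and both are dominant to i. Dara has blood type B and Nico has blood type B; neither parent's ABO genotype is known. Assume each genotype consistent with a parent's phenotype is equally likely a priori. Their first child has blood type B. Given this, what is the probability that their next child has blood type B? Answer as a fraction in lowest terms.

19/20

Possible genotypes: Dara ∈ {I^B I^B, I^B i}; Nico ∈ {I^B I^B, I^B i}.
Weight each parental genotype pair by prior × P(type-B child):
  I^B I^B × I^B I^B: posterior weight 4/15; P(next child type B) = 1.
  I^B I^B × I^B i: posterior weight 4/15; P(next child type B) = 1.
  I^B i × I^B I^B: posterior weight 4/15; P(next child type B) = 1.
  I^B i × I^B i: posterior weight 1/5; P(next child type B) = 3/4.
Weighted sum = 19/20.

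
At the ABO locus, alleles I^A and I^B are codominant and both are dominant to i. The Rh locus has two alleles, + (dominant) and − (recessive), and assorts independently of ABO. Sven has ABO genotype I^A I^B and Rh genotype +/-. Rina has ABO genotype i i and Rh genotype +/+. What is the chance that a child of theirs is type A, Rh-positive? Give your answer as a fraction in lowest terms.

1/2

ABO cross I^A I^B × i i → offspring phenotypes: 1/2 A, 1/2 B.
Rh cross +/- × +/+ → 1 Rh+.
Independent loci: P(type A, Rh-positive) = 1/2 × 1 = 1/2.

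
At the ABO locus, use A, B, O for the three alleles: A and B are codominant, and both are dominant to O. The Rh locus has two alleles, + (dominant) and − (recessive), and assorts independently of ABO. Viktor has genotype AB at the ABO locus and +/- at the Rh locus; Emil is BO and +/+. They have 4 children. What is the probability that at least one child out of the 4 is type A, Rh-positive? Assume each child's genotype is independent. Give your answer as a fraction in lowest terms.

175/256

ABO cross AB × BO → 1/4 A, 1/2 B, 1/4 AB.
Rh cross +/- × +/+ → 1 Rh+; so P(type A, Rh-positive) = 1/4 × 1 = 1/4 per child.
P(none) = (3/4)^4 = 81/256; P(at least one) = 1 − 81/256 = 175/256.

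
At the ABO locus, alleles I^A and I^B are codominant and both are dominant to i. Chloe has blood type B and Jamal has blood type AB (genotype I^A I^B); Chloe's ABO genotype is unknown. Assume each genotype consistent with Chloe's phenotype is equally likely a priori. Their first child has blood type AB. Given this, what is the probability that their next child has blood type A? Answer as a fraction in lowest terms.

1/12

Possible genotypes: Chloe ∈ {I^B I^B, I^B i}; Jamal ∈ {I^A I^B}.
Weight each parental genotype pair by prior × P(type-AB child):
  I^B I^B × I^A I^B: posterior weight 2/3; P(next child type A) = 0.
  I^B i × I^A I^B: posterior weight 1/3; P(next child type A) = 1/4.
Weighted sum = 1/12.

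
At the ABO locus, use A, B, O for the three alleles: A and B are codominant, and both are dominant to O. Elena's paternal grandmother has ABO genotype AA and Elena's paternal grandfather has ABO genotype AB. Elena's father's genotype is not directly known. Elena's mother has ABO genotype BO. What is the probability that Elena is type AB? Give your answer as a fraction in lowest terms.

Elena's father's ABO genotype from AA × AB: 1/2 AA, 1/2 AB.
Crossing each possibility with the mother BO and summing P(type AB): 1/2·1/2 + 1/2·1/4 = 3/8.

3/8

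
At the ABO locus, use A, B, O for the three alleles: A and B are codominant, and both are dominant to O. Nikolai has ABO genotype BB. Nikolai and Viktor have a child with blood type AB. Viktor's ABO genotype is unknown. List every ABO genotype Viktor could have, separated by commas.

For each candidate genotype of Viktor, check whether crossing it with BB can produce every observed child phenotype.
  AA → possible child types {AB} ✓
  AB → possible child types {B, AB} ✓
  AO → possible child types {B, AB} ✓
  BB → possible child types {B} ✗
  BO → possible child types {B} ✗
  OO → possible child types {B} ✗

AA, AB, AO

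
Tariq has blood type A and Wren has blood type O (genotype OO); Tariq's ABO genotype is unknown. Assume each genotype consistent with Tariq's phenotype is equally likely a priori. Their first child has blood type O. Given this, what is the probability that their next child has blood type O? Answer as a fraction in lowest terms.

Possible genotypes: Tariq ∈ {AA, AO}; Wren ∈ {OO}.
Weight each parental genotype pair by prior × P(type-O child):
  AO × OO: posterior weight 1; P(next child type O) = 1/2.
Weighted sum = 1/2.

1/2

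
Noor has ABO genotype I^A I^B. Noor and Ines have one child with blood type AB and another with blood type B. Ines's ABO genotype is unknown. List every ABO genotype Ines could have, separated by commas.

For each candidate genotype of Ines, check whether crossing it with I^A I^B can produce every observed child phenotype.
  I^A I^A → possible child types {A, AB} ✗
  I^A I^B → possible child types {A, B, AB} ✓
  I^A i → possible child types {A, B, AB} ✓
  I^B I^B → possible child types {B, AB} ✓
  I^B i → possible child types {A, B, AB} ✓
  i i → possible child types {A, B} ✗

I^A I^B, I^A i, I^B I^B, I^B i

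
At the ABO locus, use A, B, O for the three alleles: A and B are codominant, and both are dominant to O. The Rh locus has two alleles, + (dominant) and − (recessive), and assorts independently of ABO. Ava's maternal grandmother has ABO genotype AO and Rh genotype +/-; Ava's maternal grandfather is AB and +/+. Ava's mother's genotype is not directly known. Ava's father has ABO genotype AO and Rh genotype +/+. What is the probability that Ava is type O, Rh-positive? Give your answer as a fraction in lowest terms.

1/8

Ava's mother's ABO genotype from AO × AB: 1/4 AA, 1/4 AB, 1/4 AO, 1/4 BO.
Crossing each possibility with the father AO and summing P(type O): 1/4·0 + 1/4·0 + 1/4·1/4 + 1/4·1/4 = 1/8.
Similarly for Rh via the mother's Rh distribution: P(Rh+) = 1.
Independent loci: 1/8 × 1 = 1/8.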